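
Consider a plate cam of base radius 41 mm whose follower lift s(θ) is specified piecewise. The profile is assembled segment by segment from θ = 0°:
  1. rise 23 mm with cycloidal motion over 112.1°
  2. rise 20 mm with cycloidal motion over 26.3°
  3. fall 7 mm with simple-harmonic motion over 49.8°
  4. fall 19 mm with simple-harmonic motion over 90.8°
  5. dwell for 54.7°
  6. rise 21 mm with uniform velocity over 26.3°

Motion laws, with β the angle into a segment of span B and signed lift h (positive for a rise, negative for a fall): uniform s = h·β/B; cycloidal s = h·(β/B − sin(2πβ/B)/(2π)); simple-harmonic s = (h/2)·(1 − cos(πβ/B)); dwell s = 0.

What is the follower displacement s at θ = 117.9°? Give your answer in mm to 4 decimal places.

seg 1 [0°–112.1°] cycloidal, h=23: full span → s += 23 → s = 23.0000
seg 2 [112.1°–138.4°] cycloidal, h=20: θ=117.9° here. β=5.8, B=26.3. 20·(0.2205 − sin(2π·0.2205)/(2π)) = 1.2820 → s = 24.2820

24.2820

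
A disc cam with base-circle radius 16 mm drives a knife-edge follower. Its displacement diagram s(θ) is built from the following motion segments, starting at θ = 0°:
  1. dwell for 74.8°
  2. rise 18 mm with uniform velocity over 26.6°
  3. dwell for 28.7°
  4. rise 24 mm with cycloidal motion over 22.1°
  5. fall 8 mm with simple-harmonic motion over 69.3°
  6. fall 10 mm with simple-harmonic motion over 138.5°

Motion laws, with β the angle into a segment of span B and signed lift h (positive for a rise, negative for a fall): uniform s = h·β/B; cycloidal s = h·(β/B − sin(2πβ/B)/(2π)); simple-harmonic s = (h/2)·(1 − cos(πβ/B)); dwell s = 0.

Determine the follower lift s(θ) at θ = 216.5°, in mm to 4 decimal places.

seg 1 [0°–74.8°] dwell: s stays 0.0000
seg 2 [74.8°–101.4°] uniform, h=18: full span → s += 18 → s = 18.0000
seg 3 [101.4°–130.1°] dwell: s stays 18.0000
seg 4 [130.1°–152.2°] cycloidal, h=24: full span → s += 24 → s = 42.0000
seg 5 [152.2°–221.5°] simple-harmonic, h=-8: θ=216.5° here. β=64.3, B=69.3. -8/2·(1 − cos(π·0.9278)) = -7.8977 → s = 34.1023

34.1023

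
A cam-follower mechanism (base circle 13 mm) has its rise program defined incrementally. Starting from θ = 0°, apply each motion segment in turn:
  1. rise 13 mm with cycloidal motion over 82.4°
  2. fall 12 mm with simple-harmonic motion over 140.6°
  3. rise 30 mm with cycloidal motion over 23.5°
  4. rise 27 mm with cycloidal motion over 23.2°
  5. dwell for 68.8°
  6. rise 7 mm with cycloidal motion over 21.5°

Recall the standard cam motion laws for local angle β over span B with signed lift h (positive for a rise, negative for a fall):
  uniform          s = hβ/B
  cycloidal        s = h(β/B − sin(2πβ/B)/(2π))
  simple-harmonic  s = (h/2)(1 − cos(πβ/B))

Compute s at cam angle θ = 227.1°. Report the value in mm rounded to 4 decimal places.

seg 1 [0°–82.4°] cycloidal, h=13: full span → s += 13 → s = 13.0000
seg 2 [82.4°–223°] simple-harmonic, h=-12: full span → s += -12 → s = 1.0000
seg 3 [223°–246.5°] cycloidal, h=30: θ=227.1° here. β=4.1, B=23.5. 30·(0.1745 − sin(2π·0.1745)/(2π)) = 0.9871 → s = 1.9871

1.9871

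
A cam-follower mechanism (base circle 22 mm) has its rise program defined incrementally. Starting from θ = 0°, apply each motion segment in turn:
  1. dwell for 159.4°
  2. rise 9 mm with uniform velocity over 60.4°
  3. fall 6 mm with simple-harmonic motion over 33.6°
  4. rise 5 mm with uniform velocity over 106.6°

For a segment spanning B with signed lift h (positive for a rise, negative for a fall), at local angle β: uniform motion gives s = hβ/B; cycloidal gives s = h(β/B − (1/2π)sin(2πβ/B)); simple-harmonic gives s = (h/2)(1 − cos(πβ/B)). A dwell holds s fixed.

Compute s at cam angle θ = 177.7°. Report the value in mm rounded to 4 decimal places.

seg 1 [0°–159.4°] dwell: s stays 0.0000
seg 2 [159.4°–219.8°] uniform, h=9: θ=177.7° here. β=18.3, B=60.4. 9·18.3/60.4 = 2.7268 → s = 2.7268

2.7268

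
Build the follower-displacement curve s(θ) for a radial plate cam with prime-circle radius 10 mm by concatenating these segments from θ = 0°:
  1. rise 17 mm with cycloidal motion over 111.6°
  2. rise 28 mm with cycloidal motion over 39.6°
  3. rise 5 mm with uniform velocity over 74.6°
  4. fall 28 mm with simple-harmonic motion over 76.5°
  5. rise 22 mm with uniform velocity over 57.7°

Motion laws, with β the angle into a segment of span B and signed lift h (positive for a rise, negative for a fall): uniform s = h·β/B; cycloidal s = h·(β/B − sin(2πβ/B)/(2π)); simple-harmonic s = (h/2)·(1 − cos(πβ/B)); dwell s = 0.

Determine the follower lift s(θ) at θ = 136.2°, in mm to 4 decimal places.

seg 1 [0°–111.6°] cycloidal, h=17: full span → s += 17 → s = 17.0000
seg 2 [111.6°–151.2°] cycloidal, h=28: θ=136.2° here. β=24.6, B=39.6. 28·(0.6212 − sin(2π·0.6212)/(2π)) = 20.4692 → s = 37.4692

37.4692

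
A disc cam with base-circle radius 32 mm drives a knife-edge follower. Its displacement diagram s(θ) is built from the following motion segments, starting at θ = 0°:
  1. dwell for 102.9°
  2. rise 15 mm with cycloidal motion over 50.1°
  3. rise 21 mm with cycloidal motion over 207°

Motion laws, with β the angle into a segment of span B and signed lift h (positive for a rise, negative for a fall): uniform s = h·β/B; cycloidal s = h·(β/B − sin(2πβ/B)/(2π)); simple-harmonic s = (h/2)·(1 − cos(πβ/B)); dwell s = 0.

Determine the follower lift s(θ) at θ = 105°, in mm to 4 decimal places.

seg 1 [0°–102.9°] dwell: s stays 0.0000
seg 2 [102.9°–153°] cycloidal, h=15: θ=105° here. β=2.1, B=50.1. 15·(0.0419 − sin(2π·0.0419)/(2π)) = 0.0072 → s = 0.0072

0.0072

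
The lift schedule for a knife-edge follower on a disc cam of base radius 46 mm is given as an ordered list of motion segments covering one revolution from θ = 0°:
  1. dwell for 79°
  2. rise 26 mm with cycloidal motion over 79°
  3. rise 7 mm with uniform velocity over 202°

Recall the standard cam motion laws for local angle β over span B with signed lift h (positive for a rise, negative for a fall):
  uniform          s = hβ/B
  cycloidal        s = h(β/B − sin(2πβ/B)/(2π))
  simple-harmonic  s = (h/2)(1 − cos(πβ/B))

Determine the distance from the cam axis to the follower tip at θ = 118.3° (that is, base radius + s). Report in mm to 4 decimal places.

seg 1 [0°–79°] dwell: s stays 0.0000
seg 2 [79°–158°] cycloidal, h=26: θ=118.3° here. β=39.3, B=79. 26·(0.4975 − sin(2π·0.4975)/(2π)) = 12.8684 → s = 12.8684
radial distance = base radius + s = 46 + 12.8684 = 58.8684

58.8684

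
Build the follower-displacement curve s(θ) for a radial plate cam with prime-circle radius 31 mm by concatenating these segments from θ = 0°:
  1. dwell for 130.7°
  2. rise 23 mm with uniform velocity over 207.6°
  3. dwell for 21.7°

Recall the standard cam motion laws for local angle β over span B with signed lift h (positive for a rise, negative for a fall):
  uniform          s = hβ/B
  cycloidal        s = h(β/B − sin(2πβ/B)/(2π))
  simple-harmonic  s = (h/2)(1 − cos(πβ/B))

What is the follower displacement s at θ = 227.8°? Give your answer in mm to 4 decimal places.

seg 1 [0°–130.7°] dwell: s stays 0.0000
seg 2 [130.7°–338.3°] uniform, h=23: θ=227.8° here. β=97.1, B=207.6. 23·97.1/207.6 = 10.7577 → s = 10.7577

10.7577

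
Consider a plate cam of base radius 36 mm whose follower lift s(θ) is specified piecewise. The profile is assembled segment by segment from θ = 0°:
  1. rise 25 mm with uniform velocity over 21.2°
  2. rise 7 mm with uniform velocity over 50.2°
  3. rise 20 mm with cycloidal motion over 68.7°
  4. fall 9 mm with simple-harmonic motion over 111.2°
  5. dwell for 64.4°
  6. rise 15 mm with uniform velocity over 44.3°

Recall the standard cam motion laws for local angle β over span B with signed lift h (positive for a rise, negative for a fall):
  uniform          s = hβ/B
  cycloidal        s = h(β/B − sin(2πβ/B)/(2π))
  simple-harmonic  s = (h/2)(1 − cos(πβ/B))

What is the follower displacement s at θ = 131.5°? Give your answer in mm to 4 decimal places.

seg 1 [0°–21.2°] uniform, h=25: full span → s += 25 → s = 25.0000
seg 2 [21.2°–71.4°] uniform, h=7: full span → s += 7 → s = 32.0000
seg 3 [71.4°–140.1°] cycloidal, h=20: θ=131.5° here. β=60.1, B=68.7. 20·(0.8748 − sin(2π·0.8748)/(2π)) = 19.7497 → s = 51.7497

51.7497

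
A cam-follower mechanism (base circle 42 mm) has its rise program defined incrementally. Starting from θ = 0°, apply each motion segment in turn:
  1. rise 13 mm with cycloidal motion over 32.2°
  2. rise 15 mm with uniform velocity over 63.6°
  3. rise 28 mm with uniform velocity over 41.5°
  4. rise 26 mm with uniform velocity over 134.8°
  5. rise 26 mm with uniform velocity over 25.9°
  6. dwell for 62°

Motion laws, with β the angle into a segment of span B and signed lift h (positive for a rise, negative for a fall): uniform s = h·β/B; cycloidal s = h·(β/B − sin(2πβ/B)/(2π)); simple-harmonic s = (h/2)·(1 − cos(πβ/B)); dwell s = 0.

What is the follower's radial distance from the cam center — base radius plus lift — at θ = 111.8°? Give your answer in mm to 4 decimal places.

seg 1 [0°–32.2°] cycloidal, h=13: full span → s += 13 → s = 13.0000
seg 2 [32.2°–95.8°] uniform, h=15: full span → s += 15 → s = 28.0000
seg 3 [95.8°–137.3°] uniform, h=28: θ=111.8° here. β=16, B=41.5. 28·16/41.5 = 10.7952 → s = 38.7952
radial distance = base radius + s = 42 + 38.7952 = 80.7952

80.7952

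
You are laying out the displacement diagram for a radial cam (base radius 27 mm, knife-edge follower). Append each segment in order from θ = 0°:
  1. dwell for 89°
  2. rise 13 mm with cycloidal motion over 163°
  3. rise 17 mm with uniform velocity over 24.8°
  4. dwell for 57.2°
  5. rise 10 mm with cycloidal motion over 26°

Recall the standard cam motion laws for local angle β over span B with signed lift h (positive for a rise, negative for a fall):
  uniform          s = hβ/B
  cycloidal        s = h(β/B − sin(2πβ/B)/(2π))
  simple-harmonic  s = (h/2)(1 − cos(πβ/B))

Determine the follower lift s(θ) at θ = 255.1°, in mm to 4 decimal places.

seg 1 [0°–89°] dwell: s stays 0.0000
seg 2 [89°–252°] cycloidal, h=13: full span → s += 13 → s = 13.0000
seg 3 [252°–276.8°] uniform, h=17: θ=255.1° here. β=3.1, B=24.8. 17·3.1/24.8 = 2.1250 → s = 15.1250

15.1250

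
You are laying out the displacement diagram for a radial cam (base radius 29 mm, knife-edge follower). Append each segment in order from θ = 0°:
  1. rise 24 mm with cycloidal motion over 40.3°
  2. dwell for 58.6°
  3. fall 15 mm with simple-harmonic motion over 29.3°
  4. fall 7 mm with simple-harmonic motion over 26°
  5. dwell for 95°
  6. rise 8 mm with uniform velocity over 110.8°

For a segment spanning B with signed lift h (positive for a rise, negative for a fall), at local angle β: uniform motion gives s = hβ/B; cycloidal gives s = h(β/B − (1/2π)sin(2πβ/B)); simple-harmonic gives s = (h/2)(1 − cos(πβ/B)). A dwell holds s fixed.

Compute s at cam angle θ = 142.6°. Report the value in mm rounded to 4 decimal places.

seg 1 [0°–40.3°] cycloidal, h=24: full span → s += 24 → s = 24.0000
seg 2 [40.3°–98.9°] dwell: s stays 24.0000
seg 3 [98.9°–128.2°] simple-harmonic, h=-15: full span → s += -15 → s = 9.0000
seg 4 [128.2°–154.2°] simple-harmonic, h=-7: θ=142.6° here. β=14.4, B=26. -7/2·(1 − cos(π·0.5538)) = -4.0892 → s = 4.9108

4.9108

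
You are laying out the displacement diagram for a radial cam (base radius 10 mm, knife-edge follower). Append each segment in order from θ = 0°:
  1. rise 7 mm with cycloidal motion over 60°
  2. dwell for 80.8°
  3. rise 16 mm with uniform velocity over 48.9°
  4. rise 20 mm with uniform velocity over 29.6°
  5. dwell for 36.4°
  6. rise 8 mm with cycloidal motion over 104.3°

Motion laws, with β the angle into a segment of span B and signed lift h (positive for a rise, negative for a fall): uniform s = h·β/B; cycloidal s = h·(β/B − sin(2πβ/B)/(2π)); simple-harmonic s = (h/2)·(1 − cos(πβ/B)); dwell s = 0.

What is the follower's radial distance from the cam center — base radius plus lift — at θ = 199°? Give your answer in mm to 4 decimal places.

seg 1 [0°–60°] cycloidal, h=7: full span → s += 7 → s = 7.0000
seg 2 [60°–140.8°] dwell: s stays 7.0000
seg 3 [140.8°–189.7°] uniform, h=16: full span → s += 16 → s = 23.0000
seg 4 [189.7°–219.3°] uniform, h=20: θ=199° here. β=9.3, B=29.6. 20·9.3/29.6 = 6.2838 → s = 29.2838
radial distance = base radius + s = 10 + 29.2838 = 39.2838

39.2838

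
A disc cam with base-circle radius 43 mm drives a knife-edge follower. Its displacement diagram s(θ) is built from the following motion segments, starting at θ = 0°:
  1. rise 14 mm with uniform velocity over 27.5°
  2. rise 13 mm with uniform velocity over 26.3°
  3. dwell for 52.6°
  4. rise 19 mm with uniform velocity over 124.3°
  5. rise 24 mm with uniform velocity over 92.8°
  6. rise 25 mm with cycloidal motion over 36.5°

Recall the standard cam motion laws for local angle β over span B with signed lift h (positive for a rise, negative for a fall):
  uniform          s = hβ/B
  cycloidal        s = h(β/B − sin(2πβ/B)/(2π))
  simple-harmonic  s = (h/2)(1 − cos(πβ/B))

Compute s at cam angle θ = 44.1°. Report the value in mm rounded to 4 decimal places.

seg 1 [0°–27.5°] uniform, h=14: full span → s += 14 → s = 14.0000
seg 2 [27.5°–53.8°] uniform, h=13: θ=44.1° here. β=16.6, B=26.3. 13·16.6/26.3 = 8.2053 → s = 22.2053

22.2053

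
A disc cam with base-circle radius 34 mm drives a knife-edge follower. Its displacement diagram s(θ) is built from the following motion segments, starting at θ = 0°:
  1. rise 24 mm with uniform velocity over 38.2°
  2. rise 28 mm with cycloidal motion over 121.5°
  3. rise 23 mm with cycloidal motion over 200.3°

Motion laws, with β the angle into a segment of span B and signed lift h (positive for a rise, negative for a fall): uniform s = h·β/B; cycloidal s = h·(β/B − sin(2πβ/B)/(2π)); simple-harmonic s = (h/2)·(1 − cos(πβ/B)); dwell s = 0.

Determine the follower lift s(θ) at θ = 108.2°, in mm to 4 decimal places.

seg 1 [0°–38.2°] uniform, h=24: full span → s += 24 → s = 24.0000
seg 2 [38.2°–159.7°] cycloidal, h=28: θ=108.2° here. β=70, B=121.5. 28·(0.5761 − sin(2π·0.5761)/(2π)) = 18.1830 → s = 42.1830

42.1830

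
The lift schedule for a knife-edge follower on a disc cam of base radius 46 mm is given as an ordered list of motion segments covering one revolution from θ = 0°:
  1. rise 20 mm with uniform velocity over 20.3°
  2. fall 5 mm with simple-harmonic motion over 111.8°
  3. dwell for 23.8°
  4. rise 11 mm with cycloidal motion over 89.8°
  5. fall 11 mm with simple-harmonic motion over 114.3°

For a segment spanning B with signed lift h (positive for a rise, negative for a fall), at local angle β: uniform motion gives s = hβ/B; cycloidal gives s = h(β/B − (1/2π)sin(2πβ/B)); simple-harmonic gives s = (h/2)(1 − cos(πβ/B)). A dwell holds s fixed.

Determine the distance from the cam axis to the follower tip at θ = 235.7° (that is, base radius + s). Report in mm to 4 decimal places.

seg 1 [0°–20.3°] uniform, h=20: full span → s += 20 → s = 20.0000
seg 2 [20.3°–132.1°] simple-harmonic, h=-5: full span → s += -5 → s = 15.0000
seg 3 [132.1°–155.9°] dwell: s stays 15.0000
seg 4 [155.9°–245.7°] cycloidal, h=11: θ=235.7° here. β=79.8, B=89.8. 11·(0.8886 − sin(2π·0.8886)/(2π)) = 10.9025 → s = 25.9025
radial distance = base radius + s = 46 + 25.9025 = 71.9025

71.9025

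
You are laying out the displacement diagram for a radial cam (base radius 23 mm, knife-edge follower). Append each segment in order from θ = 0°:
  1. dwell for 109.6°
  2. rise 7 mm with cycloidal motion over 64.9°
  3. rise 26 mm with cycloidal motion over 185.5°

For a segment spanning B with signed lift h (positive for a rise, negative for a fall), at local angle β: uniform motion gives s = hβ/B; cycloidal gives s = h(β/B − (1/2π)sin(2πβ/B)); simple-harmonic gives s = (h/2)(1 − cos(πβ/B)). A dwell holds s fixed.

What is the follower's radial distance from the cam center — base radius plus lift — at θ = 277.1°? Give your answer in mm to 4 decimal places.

seg 1 [0°–109.6°] dwell: s stays 0.0000
seg 2 [109.6°–174.5°] cycloidal, h=7: full span → s += 7 → s = 7.0000
seg 3 [174.5°–360°] cycloidal, h=26: θ=277.1° here. β=102.6, B=185.5. 26·(0.5531 − sin(2π·0.5531)/(2π)) = 15.7357 → s = 22.7357
radial distance = base radius + s = 23 + 22.7357 = 45.7357

45.7357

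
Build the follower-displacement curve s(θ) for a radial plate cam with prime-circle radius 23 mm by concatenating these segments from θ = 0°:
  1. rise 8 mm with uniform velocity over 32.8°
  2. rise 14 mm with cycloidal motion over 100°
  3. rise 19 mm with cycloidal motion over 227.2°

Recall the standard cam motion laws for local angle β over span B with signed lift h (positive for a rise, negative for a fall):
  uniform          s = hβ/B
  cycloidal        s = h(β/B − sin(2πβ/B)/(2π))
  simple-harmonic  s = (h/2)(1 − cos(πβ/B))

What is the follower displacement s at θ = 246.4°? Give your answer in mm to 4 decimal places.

seg 1 [0°–32.8°] uniform, h=8: full span → s += 8 → s = 8.0000
seg 2 [32.8°–132.8°] cycloidal, h=14: full span → s += 14 → s = 22.0000
seg 3 [132.8°–360°] cycloidal, h=19: θ=246.4° here. β=113.6, B=227.2. 19·(0.5000 − sin(2π·0.5000)/(2π)) = 9.5000 → s = 31.5000

31.5000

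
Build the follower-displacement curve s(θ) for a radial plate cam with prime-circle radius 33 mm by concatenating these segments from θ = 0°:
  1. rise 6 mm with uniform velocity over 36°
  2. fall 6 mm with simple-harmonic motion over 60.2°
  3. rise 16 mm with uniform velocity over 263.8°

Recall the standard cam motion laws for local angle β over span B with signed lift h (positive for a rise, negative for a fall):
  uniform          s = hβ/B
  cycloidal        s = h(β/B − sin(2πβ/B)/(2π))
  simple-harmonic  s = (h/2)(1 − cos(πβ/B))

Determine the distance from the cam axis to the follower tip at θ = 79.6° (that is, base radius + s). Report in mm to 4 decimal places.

seg 1 [0°–36°] uniform, h=6: full span → s += 6 → s = 6.0000
seg 2 [36°–96.2°] simple-harmonic, h=-6: θ=79.6° here. β=43.6, B=60.2. -6/2·(1 − cos(π·0.7243)) = -4.9430 → s = 1.0570
radial distance = base radius + s = 33 + 1.0570 = 34.0570

34.0570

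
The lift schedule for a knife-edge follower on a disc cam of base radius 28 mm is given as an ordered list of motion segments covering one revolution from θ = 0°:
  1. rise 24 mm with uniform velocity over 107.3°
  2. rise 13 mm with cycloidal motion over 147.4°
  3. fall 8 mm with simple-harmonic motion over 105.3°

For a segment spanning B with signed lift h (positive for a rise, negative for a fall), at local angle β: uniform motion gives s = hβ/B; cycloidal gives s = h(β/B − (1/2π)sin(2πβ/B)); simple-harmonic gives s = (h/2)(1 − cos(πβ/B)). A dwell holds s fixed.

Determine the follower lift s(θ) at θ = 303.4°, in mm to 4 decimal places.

seg 1 [0°–107.3°] uniform, h=24: full span → s += 24 → s = 24.0000
seg 2 [107.3°–254.7°] cycloidal, h=13: full span → s += 13 → s = 37.0000
seg 3 [254.7°–360°] simple-harmonic, h=-8: θ=303.4° here. β=48.7, B=105.3. -8/2·(1 − cos(π·0.4625)) = -3.5297 → s = 33.4703

33.4703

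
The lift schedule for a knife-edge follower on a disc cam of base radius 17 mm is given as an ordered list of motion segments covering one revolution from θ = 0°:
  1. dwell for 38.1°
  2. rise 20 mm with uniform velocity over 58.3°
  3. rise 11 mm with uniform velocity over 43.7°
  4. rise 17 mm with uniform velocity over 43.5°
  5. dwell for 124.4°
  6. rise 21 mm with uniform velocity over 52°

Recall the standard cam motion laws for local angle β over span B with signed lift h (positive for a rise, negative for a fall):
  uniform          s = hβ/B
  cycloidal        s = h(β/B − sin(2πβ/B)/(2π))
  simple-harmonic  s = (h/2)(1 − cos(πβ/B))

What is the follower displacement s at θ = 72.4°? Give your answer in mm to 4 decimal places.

seg 1 [0°–38.1°] dwell: s stays 0.0000
seg 2 [38.1°–96.4°] uniform, h=20: θ=72.4° here. β=34.3, B=58.3. 20·34.3/58.3 = 11.7667 → s = 11.7667

11.7667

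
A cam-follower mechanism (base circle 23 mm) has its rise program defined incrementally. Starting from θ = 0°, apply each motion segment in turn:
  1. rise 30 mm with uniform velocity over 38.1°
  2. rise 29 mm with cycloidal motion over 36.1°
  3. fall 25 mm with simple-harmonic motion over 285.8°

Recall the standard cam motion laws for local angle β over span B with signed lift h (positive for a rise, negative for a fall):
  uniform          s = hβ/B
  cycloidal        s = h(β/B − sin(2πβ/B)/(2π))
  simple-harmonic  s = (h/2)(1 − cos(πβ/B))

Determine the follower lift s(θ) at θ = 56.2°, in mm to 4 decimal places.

seg 1 [0°–38.1°] uniform, h=30: full span → s += 30 → s = 30.0000
seg 2 [38.1°–74.2°] cycloidal, h=29: θ=56.2° here. β=18.1, B=36.1. 29·(0.5014 − sin(2π·0.5014)/(2π)) = 14.5803 → s = 44.5803

44.5803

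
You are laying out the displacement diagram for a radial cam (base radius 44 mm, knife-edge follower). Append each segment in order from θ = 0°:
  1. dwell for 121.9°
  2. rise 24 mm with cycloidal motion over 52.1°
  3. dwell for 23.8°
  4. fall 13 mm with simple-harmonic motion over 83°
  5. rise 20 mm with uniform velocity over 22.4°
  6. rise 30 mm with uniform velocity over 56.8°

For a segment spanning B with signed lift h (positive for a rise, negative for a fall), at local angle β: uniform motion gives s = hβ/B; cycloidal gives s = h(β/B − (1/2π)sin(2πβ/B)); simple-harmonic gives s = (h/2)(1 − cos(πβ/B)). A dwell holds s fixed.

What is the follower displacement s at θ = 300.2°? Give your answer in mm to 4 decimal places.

seg 1 [0°–121.9°] dwell: s stays 0.0000
seg 2 [121.9°–174°] cycloidal, h=24: full span → s += 24 → s = 24.0000
seg 3 [174°–197.8°] dwell: s stays 24.0000
seg 4 [197.8°–280.8°] simple-harmonic, h=-13: full span → s += -13 → s = 11.0000
seg 5 [280.8°–303.2°] uniform, h=20: θ=300.2° here. β=19.4, B=22.4. 20·19.4/22.4 = 17.3214 → s = 28.3214

28.3214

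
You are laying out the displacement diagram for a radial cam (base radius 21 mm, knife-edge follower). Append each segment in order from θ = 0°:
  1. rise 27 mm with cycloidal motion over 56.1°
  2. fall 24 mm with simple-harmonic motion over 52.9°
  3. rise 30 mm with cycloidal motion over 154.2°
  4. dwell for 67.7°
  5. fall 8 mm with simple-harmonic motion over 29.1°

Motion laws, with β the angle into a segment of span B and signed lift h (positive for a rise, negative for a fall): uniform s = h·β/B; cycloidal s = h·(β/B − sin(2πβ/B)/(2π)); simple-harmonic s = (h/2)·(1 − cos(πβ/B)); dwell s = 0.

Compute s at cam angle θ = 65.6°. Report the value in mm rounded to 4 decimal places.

seg 1 [0°–56.1°] cycloidal, h=27: full span → s += 27 → s = 27.0000
seg 2 [56.1°–109°] simple-harmonic, h=-24: θ=65.6° here. β=9.5, B=52.9. -24/2·(1 − cos(π·0.1796)) = -1.8597 → s = 25.1403

25.1403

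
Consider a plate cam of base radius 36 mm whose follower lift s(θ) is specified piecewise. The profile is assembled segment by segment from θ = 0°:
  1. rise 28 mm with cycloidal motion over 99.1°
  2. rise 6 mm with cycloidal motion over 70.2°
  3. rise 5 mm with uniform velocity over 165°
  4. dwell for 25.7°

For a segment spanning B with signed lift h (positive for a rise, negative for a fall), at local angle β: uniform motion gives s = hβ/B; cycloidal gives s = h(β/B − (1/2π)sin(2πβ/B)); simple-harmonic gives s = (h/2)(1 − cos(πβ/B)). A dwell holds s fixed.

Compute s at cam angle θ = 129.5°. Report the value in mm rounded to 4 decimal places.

seg 1 [0°–99.1°] cycloidal, h=28: full span → s += 28 → s = 28.0000
seg 2 [99.1°–169.3°] cycloidal, h=6: θ=129.5° here. β=30.4, B=70.2. 6·(0.4330 − sin(2π·0.4330)/(2π)) = 2.2083 → s = 30.2083

30.2083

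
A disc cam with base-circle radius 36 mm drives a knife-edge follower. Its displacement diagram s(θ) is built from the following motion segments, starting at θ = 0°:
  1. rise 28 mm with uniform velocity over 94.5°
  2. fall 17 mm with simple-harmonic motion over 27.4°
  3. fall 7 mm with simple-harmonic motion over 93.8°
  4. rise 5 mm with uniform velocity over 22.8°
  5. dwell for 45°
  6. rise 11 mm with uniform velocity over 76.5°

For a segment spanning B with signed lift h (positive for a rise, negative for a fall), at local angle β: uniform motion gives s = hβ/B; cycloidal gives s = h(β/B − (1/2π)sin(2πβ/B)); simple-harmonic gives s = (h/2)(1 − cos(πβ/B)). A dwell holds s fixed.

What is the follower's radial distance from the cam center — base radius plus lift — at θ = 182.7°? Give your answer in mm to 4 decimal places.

seg 1 [0°–94.5°] uniform, h=28: full span → s += 28 → s = 28.0000
seg 2 [94.5°–121.9°] simple-harmonic, h=-17: full span → s += -17 → s = 11.0000
seg 3 [121.9°–215.7°] simple-harmonic, h=-7: θ=182.7° here. β=60.8, B=93.8. -7/2·(1 − cos(π·0.6482)) = -5.0712 → s = 5.9288
radial distance = base radius + s = 36 + 5.9288 = 41.9288

41.9288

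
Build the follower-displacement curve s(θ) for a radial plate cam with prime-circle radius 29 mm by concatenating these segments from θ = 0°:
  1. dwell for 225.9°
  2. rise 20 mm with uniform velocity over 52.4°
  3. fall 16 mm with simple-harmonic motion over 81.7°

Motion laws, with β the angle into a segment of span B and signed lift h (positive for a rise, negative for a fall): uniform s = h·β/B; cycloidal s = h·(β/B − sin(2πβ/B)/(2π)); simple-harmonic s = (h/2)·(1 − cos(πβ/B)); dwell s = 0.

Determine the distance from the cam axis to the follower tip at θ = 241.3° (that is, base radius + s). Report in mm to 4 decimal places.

seg 1 [0°–225.9°] dwell: s stays 0.0000
seg 2 [225.9°–278.3°] uniform, h=20: θ=241.3° here. β=15.4, B=52.4. 20·15.4/52.4 = 5.8779 → s = 5.8779
radial distance = base radius + s = 29 + 5.8779 = 34.8779

34.8779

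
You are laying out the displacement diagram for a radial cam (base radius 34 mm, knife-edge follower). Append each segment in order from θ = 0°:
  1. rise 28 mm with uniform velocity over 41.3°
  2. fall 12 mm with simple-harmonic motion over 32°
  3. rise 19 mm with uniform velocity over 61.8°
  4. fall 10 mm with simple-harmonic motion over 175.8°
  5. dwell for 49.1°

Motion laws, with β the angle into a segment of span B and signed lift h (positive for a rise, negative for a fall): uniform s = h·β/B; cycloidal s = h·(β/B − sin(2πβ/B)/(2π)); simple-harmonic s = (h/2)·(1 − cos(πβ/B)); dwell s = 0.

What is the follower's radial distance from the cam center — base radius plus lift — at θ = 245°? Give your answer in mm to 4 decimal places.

seg 1 [0°–41.3°] uniform, h=28: full span → s += 28 → s = 28.0000
seg 2 [41.3°–73.3°] simple-harmonic, h=-12: full span → s += -12 → s = 16.0000
seg 3 [73.3°–135.1°] uniform, h=19: full span → s += 19 → s = 35.0000
seg 4 [135.1°–310.9°] simple-harmonic, h=-10: θ=245° here. β=109.9, B=175.8. -10/2·(1 − cos(π·0.6251)) = -6.9155 → s = 28.0845
radial distance = base radius + s = 34 + 28.0845 = 62.0845

62.0845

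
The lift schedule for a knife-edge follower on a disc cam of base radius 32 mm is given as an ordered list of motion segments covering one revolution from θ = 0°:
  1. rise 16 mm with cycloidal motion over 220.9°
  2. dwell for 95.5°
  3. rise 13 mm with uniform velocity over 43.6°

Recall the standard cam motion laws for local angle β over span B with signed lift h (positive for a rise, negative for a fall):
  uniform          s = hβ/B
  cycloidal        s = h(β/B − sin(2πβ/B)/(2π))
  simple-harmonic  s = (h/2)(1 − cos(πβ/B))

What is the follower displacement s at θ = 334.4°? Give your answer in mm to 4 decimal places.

seg 1 [0°–220.9°] cycloidal, h=16: full span → s += 16 → s = 16.0000
seg 2 [220.9°–316.4°] dwell: s stays 16.0000
seg 3 [316.4°–360°] uniform, h=13: θ=334.4° here. β=18, B=43.6. 13·18/43.6 = 5.3670 → s = 21.3670

21.3670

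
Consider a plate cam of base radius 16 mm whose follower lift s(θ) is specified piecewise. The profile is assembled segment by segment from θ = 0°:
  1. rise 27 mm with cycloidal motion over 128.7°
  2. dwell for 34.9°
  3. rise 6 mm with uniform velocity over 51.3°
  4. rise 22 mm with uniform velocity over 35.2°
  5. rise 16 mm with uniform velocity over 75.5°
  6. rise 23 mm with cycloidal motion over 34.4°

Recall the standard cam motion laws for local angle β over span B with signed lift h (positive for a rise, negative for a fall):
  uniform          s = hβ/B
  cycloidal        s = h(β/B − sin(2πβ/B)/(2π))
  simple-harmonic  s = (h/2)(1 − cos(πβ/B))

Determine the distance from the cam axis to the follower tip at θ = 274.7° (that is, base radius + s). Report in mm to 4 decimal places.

seg 1 [0°–128.7°] cycloidal, h=27: full span → s += 27 → s = 27.0000
seg 2 [128.7°–163.6°] dwell: s stays 27.0000
seg 3 [163.6°–214.9°] uniform, h=6: full span → s += 6 → s = 33.0000
seg 4 [214.9°–250.1°] uniform, h=22: full span → s += 22 → s = 55.0000
seg 5 [250.1°–325.6°] uniform, h=16: θ=274.7° here. β=24.6, B=75.5. 16·24.6/75.5 = 5.2132 → s = 60.2132
radial distance = base radius + s = 16 + 60.2132 = 76.2132

76.2132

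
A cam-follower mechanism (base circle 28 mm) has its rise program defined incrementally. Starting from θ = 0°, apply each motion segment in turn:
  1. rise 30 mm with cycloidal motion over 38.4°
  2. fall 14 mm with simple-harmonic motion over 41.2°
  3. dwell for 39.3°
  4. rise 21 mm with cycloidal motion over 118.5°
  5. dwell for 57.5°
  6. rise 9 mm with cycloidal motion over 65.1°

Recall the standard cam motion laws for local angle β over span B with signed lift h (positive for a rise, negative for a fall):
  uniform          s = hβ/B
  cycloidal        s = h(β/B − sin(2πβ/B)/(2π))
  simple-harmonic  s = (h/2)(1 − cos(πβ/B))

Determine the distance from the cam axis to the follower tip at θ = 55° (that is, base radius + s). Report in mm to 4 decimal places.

seg 1 [0°–38.4°] cycloidal, h=30: full span → s += 30 → s = 30.0000
seg 2 [38.4°–79.6°] simple-harmonic, h=-14: θ=55° here. β=16.6, B=41.2. -14/2·(1 − cos(π·0.4029)) = -4.8979 → s = 25.1021
radial distance = base radius + s = 28 + 25.1021 = 53.1021

53.1021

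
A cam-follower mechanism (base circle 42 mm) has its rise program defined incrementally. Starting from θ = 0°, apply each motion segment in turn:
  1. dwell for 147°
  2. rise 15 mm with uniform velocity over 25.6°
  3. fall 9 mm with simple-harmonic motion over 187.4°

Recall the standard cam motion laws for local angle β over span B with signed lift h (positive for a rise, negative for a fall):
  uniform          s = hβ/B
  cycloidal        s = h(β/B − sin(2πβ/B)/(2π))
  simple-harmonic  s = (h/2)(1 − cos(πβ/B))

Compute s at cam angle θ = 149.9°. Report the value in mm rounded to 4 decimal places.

seg 1 [0°–147°] dwell: s stays 0.0000
seg 2 [147°–172.6°] uniform, h=15: θ=149.9° here. β=2.9, B=25.6. 15·2.9/25.6 = 1.6992 → s = 1.6992

1.6992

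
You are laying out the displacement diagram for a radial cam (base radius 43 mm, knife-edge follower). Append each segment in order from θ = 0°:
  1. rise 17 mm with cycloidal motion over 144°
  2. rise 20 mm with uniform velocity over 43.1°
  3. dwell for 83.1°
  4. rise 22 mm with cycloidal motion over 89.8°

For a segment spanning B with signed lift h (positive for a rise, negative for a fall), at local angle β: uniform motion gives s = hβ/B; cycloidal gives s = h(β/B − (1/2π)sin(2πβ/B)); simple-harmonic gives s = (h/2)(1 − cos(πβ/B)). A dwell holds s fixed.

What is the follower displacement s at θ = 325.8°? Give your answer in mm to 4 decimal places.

seg 1 [0°–144°] cycloidal, h=17: full span → s += 17 → s = 17.0000
seg 2 [144°–187.1°] uniform, h=20: full span → s += 20 → s = 37.0000
seg 3 [187.1°–270.2°] dwell: s stays 37.0000
seg 4 [270.2°–360°] cycloidal, h=22: θ=325.8° here. β=55.6, B=89.8. 22·(0.6192 − sin(2π·0.6192)/(2π)) = 16.0047 → s = 53.0047

53.0047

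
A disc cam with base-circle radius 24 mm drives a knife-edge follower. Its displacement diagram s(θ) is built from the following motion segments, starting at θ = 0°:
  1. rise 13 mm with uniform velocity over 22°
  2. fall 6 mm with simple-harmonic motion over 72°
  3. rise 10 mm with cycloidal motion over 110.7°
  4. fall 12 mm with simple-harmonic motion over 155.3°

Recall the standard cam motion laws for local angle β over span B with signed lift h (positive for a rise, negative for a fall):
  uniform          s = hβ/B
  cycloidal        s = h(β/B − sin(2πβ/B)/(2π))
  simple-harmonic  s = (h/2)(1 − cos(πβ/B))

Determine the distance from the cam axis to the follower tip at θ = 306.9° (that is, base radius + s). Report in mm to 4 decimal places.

seg 1 [0°–22°] uniform, h=13: full span → s += 13 → s = 13.0000
seg 2 [22°–94°] simple-harmonic, h=-6: full span → s += -6 → s = 7.0000
seg 3 [94°–204.7°] cycloidal, h=10: full span → s += 10 → s = 17.0000
seg 4 [204.7°–360°] simple-harmonic, h=-12: θ=306.9° here. β=102.2, B=155.3. -12/2·(1 − cos(π·0.6581)) = -8.8588 → s = 8.1412
radial distance = base radius + s = 24 + 8.1412 = 32.1412

32.1412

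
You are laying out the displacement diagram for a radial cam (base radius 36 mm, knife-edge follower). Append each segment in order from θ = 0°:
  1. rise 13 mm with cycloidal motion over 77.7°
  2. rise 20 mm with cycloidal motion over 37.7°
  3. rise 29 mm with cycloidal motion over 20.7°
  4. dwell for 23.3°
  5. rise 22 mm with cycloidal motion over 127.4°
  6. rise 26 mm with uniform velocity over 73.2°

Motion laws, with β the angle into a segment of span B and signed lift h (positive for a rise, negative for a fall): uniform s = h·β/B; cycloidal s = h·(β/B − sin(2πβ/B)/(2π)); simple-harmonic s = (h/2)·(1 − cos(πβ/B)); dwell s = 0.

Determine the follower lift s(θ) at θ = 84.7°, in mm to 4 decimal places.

seg 1 [0°–77.7°] cycloidal, h=13: full span → s += 13 → s = 13.0000
seg 2 [77.7°–115.4°] cycloidal, h=20: θ=84.7° here. β=7, B=37.7. 20·(0.1857 − sin(2π·0.1857)/(2π)) = 0.7869 → s = 13.7869

13.7869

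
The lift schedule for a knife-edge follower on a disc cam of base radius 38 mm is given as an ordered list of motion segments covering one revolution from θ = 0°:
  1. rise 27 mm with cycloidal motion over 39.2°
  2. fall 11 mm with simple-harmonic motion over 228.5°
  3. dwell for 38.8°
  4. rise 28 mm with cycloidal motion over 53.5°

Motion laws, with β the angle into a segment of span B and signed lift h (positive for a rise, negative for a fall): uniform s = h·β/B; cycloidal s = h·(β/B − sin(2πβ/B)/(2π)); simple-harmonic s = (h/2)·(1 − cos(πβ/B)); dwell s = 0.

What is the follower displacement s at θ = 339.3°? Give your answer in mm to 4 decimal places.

seg 1 [0°–39.2°] cycloidal, h=27: full span → s += 27 → s = 27.0000
seg 2 [39.2°–267.7°] simple-harmonic, h=-11: full span → s += -11 → s = 16.0000
seg 3 [267.7°–306.5°] dwell: s stays 16.0000
seg 4 [306.5°–360°] cycloidal, h=28: θ=339.3° here. β=32.8, B=53.5. 28·(0.6131 − sin(2π·0.6131)/(2π)) = 20.0729 → s = 36.0729

36.0729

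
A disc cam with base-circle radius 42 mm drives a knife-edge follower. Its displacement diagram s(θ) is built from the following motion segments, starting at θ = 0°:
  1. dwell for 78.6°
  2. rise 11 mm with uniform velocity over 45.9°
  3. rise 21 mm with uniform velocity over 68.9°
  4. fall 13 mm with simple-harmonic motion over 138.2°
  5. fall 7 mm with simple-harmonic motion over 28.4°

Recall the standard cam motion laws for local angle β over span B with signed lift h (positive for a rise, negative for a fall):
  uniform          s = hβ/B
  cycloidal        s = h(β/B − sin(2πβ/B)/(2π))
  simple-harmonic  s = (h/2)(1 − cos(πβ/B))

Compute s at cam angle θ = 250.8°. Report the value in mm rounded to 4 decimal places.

seg 1 [0°–78.6°] dwell: s stays 0.0000
seg 2 [78.6°–124.5°] uniform, h=11: full span → s += 11 → s = 11.0000
seg 3 [124.5°–193.4°] uniform, h=21: full span → s += 21 → s = 32.0000
seg 4 [193.4°–331.6°] simple-harmonic, h=-13: θ=250.8° here. β=57.4, B=138.2. -13/2·(1 − cos(π·0.4153)) = -4.7915 → s = 27.2085

27.2085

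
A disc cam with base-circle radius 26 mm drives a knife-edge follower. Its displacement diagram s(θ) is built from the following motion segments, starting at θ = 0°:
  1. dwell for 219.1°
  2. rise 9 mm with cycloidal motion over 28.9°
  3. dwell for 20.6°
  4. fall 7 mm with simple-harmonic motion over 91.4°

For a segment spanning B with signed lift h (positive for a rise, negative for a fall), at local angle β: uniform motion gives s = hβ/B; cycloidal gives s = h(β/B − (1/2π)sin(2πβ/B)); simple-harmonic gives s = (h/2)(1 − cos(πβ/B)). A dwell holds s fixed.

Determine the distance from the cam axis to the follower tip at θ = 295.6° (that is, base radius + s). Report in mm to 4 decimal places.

seg 1 [0°–219.1°] dwell: s stays 0.0000
seg 2 [219.1°–248°] cycloidal, h=9: full span → s += 9 → s = 9.0000
seg 3 [248°–268.6°] dwell: s stays 9.0000
seg 4 [268.6°–360°] simple-harmonic, h=-7: θ=295.6° here. β=27, B=91.4. -7/2·(1 − cos(π·0.2954)) = -1.4021 → s = 7.5979
radial distance = base radius + s = 26 + 7.5979 = 33.5979

33.5979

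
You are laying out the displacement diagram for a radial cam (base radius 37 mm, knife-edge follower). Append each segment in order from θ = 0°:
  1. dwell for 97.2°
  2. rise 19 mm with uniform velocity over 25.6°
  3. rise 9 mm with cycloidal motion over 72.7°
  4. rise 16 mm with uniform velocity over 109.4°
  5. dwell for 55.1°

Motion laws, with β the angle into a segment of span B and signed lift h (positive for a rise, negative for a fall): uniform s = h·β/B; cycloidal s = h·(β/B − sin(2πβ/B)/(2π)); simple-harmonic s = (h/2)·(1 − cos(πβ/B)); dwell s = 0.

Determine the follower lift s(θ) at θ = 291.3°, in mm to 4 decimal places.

seg 1 [0°–97.2°] dwell: s stays 0.0000
seg 2 [97.2°–122.8°] uniform, h=19: full span → s += 19 → s = 19.0000
seg 3 [122.8°–195.5°] cycloidal, h=9: full span → s += 9 → s = 28.0000
seg 4 [195.5°–304.9°] uniform, h=16: θ=291.3° here. β=95.8, B=109.4. 16·95.8/109.4 = 14.0110 → s = 42.0110

42.0110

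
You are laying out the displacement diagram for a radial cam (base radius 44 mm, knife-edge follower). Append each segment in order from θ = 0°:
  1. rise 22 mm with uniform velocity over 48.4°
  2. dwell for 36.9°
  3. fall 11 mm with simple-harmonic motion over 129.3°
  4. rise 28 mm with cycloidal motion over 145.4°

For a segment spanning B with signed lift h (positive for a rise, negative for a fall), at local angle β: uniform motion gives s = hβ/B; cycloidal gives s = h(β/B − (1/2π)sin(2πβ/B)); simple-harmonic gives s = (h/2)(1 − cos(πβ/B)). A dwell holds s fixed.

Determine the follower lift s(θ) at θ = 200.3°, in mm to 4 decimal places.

seg 1 [0°–48.4°] uniform, h=22: full span → s += 22 → s = 22.0000
seg 2 [48.4°–85.3°] dwell: s stays 22.0000
seg 3 [85.3°–214.6°] simple-harmonic, h=-11: θ=200.3° here. β=115, B=129.3. -11/2·(1 − cos(π·0.8894)) = -10.6713 → s = 11.3287

11.3287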